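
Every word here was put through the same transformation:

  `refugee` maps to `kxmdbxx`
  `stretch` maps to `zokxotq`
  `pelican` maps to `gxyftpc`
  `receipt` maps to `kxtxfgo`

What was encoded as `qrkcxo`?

r(17)→k(10) and e(4)→x(23) fit y≡15x+15 (mod 26); the inverse of 15 mod 26 is 7. Each letter's alphabet position (a=0..z=25) is mapped through 15·x+15 mod 26 — an affine cipher.
Decoding qrkcxo: q(16)→7·(16−15)≡7=h; r(17)→7·(17−15)≡14=o; k(10)→7·(10−15)≡17=r; c(2)→7·(2−15)≡13=n; x(23)→7·(23−15)≡4=e; o(14)→7·(14−15)≡19=t (all mod 26).

hornet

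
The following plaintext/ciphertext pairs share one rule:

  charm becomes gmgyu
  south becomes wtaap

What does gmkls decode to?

In charm: c→g is +4, h→m is +5, a→g is +6, r→y is +7 — the shift increases by 1 each position. Each letter shifts forward by (position + 4), i.e. 4, 5, 6, … — the shift grows by one for each successive letter.
Reversing it on gmkls: g−4=c, m−5=h, k−6=e, l−7=e, s−8=k.

cheek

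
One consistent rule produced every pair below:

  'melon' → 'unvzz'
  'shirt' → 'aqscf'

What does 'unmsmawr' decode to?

In melon: m→u is +8, e→n is +9, l→v is +10, o→z is +11 — the shift increases by 1 each position. Letter i (0-indexed) is shifted by i+8, so successive shifts are 8, 9, 10, ….
Decoding unmsmawr: u−8=m, n−9=e, m−10=c, s−11=h, m−12=a, a−13=n, w−14=i, r−15=c.

mechanic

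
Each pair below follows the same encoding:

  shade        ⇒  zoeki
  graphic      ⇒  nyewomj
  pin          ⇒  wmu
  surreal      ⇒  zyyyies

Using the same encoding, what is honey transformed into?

The shift depends on letter class: consonant s→z is +7, but vowel a→e is +4. Two shifts are in play — +4 for a/e/i/o/u, +7 for every other letter.
Applying it to honey: h(cons)+7=o, o(vowel)+4=s, n(cons)+7=u, e(vowel)+4=i, y(cons)+7=f.

osuif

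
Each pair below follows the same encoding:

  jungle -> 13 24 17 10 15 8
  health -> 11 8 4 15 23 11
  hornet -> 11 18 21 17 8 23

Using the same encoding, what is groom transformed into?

10 21 18 18 16

j is letter #10 and maps to 13: an offset of 3. The number is (letter's place in the alphabet, a=1) + 3.
Applying it to groom: g=7→10, r=18→21, o=15→18, o=15→18, m=13→16.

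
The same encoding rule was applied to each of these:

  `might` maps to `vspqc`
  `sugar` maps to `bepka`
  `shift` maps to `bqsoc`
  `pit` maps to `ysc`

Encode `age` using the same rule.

Two shifts are in play — +10 for a/e/i/o/u, +9 for every other letter.
For age: a(vowel)+10=k, g(cons)+9=p, e(vowel)+10=o.

kpo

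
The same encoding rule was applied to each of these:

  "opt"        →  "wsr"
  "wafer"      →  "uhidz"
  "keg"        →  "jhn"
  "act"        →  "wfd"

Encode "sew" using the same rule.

The output letters match the input read backwards, each shifted +3: opt reversed is tpo. Two steps: reverse the string, then apply a Caesar shift of +3.
Applying it to sew: reverse → wes; then shift: w+3=z, e+3=h, s+3=v.

zhv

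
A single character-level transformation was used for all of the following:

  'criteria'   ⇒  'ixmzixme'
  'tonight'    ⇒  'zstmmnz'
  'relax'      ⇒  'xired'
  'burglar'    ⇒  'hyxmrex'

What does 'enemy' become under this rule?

The shift depends on letter class: consonant c→i is +6, but vowel i→m is +4. Two shifts are in play — +4 for a/e/i/o/u, +6 for every other letter.
Applying it to enemy: e(vowel)+4=i, n(cons)+6=t, e(vowel)+4=i, m(cons)+6=s, y(cons)+6=e.

itise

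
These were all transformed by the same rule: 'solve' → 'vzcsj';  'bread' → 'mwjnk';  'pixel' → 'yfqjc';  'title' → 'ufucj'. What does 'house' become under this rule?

gztvj

This is an affine cipher: with a=0,…,z=25, each position x becomes (25x+13) mod 26.
On house: h(7)→25·7+13≡6=g; o(14)→25·14+13≡25=z; u(20)→25·20+13≡19=t; s(18)→25·18+13≡21=v; e(4)→25·4+13≡9=j (all mod 26).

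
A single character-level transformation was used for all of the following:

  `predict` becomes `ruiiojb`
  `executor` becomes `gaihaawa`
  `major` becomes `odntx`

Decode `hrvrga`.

Each letter shifts forward by (position + 2), i.e. 2, 3, 4, … — the shift grows by one for each successive letter.
Decoding hrvrga: h−2=f, r−3=o, v−4=r, r−5=m, g−6=a, a−7=t.

format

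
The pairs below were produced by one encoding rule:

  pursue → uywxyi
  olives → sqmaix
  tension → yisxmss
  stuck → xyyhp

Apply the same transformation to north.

The shift depends on letter class: consonant p→u is +5, but vowel u→y is +4. Vowels shift forward by 4 and consonants shift forward by 5.
On north: n(cons)+5=s, o(vowel)+4=s, r(cons)+5=w, t(cons)+5=y, h(cons)+5=m.

sswym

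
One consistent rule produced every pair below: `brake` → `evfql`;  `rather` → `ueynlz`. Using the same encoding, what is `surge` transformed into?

vywml

In brake: b→e is +3, r→v is +4, a→f is +5, k→q is +6 — the shift increases by 1 each position. Each letter shifts forward by (position + 3), i.e. 3, 4, 5, … — the shift grows by one for each successive letter.
Applying it to surge: s+3=v, u+4=y, r+5=w, g+6=m, e+7=l.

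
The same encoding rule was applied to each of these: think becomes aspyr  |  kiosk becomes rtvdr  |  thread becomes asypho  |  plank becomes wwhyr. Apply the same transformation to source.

The shifts repeat in a cycle of length 2: positions 0,1,… shift by +7, +11, then the pattern repeats.
Applying it to source: s+7=z, o+11=z, u+7=b, r+11=c, c+7=j, e+11=p.

zzbcjp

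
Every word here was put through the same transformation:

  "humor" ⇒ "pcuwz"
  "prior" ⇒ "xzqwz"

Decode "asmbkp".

sketch

This is a Caesar cipher with shift 8.
Decoding asmbkp: a−8=s, s−8=k, m−8=e, b−8=t, k−8=c, p−8=h.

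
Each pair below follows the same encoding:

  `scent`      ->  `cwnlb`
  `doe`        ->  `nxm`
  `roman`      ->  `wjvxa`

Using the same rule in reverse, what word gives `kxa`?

rob

The output letters match the input read backwards, each shifted +9: scent reversed is tnecs. Read the word backwards and shift each letter +9.
Undoing it on kxa: shift back: k−9=b, x−9=o, a−9=r → bor; then reverse → rob.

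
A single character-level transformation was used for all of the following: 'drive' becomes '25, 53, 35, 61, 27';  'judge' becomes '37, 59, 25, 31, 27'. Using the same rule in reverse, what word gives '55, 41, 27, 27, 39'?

d(#4)→25 and r(#18)→53: differences scale by 2, so n = 2·pos + 17. With a=1..z=26, the number is 2·pos + 17.
Decoding 55, 41, 27, 27, 39: 55→(55−17)÷2=19=s, 41→(41−17)÷2=12=l, 27→(27−17)÷2=5=e, 27→(27−17)÷2=5=e, 39→(39−17)÷2=11=k.

sleek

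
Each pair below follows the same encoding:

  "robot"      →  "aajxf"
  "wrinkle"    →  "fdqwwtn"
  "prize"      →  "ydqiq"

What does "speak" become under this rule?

bbmjw

Shifts by position in robot: pos 0: r→a (+9), pos 1: o→a (+12), pos 2: b→j (+8), pos 3: o→x (+9), pos 4: t→f (+12) — repeating every 3. A repeating key of period 3 is used — shifts +9, +12, +8 over and over.
On speak: s+9=b, p+12=b, e+8=m, a+9=j, k+12=w.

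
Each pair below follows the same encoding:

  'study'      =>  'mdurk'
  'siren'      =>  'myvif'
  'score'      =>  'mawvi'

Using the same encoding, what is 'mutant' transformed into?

oudsfd

Each letter's alphabet position (a=0..z=25) is mapped through 17·x+18 mod 26 — an affine cipher.
Applying it to mutant: m(12)→17·12+18≡14=o; u(20)→17·20+18≡20=u; t(19)→17·19+18≡3=d; a(0)→17·0+18≡18=s; n(13)→17·13+18≡5=f; t(19)→17·19+18≡3=d (all mod 26).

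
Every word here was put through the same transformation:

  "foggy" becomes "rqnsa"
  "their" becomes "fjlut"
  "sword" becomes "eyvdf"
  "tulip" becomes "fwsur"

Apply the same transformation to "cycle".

oajxg

Shifts by position in foggy: pos 0: f→r (+12), pos 1: o→q (+2), pos 2: g→n (+7), pos 3: g→s (+12), pos 4: y→a (+2) — repeating every 3. A repeating key of period 3 is used — shifts +12, +2, +7 over and over.
Applying it to cycle: c+12=o, y+2=a, c+7=j, l+12=x, e+2=g.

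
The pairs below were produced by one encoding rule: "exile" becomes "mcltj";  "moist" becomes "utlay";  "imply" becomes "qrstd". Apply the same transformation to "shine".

Shifts by position in exile: pos 0: e→m (+8), pos 1: x→c (+5), pos 2: i→l (+3), pos 3: l→t (+8), pos 4: e→j (+5) — repeating every 3. It's a Vigenère-style cipher with numeric key [8,5,3]: position i shifts by key[i mod 3].
Applying it to shine: s+8=a, h+5=m, i+3=l, n+8=v, e+5=j.

amlvj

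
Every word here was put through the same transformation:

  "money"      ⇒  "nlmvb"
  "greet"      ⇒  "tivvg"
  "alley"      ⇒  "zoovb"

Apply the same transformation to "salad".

Each pair mirrors across the alphabet (m↔n, o↔l, n↔m): positions sum to 25. This is the alphabet-reversal cipher (Atbash): a becomes z, b becomes y, etc.
For salad: s↔h, a↔z, l↔o, a↔z, d↔w.

hzozw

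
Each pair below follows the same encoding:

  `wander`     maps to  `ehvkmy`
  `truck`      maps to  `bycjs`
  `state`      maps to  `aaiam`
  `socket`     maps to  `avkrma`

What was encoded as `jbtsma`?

The shifts repeat in a cycle of length 2: positions 0,1,… shift by +8, +7, then the pattern repeats.
Undoing it on jbtsma: j−8=b, b−7=u, t−8=l, s−7=l, m−8=e, a−7=t.

bullet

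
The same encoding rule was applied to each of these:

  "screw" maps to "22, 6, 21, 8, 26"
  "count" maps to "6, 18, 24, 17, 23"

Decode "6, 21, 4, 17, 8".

s is letter #19 and maps to 22: an offset of 3. Each letter is replaced by its alphabet position (a=1..z=26) + 3.
Decoding 6, 21, 4, 17, 8: 6→(6−3)÷1=3=c, 21→(21−3)÷1=18=r, 4→(4−3)÷1=1=a, 17→(17−3)÷1=14=n, 8→(8−3)÷1=5=e.

crane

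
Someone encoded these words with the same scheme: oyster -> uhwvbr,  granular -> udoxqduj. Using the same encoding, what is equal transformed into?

The output letters match the input read backwards, each shifted +3: oyster reversed is retsyo. The word is reversed, then every letter is shifted forward by 3.
For equal: reverse → lauqe; then shift: l+3=o, a+3=d, u+3=x, q+3=t, e+3=h.

odxth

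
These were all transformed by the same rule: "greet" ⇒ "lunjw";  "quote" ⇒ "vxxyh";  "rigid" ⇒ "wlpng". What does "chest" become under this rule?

hknxw

Shifts by position in greet: pos 0: g→l (+5), pos 1: r→u (+3), pos 2: e→n (+9), pos 3: e→j (+5), pos 4: t→w (+3) — repeating every 3. It's a Vigenère-style cipher with numeric key [5,3,9]: position i shifts by key[i mod 3].
On chest: c+5=h, h+3=k, e+9=n, s+5=x, t+3=w.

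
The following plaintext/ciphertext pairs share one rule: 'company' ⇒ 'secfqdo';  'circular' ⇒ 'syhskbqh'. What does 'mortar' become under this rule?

Compare letters: c→s is +16, o→e is +16, m→c is +16 — a constant shift. Every letter moves 16 places later in the alphabet, wrapping around z→a.
On mortar: m+16=c, o+16=e, r+16=h, t+16=j, a+16=q, r+16=h.

cehjqh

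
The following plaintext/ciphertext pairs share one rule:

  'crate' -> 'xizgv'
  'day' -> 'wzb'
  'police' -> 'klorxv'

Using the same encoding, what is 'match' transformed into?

nzgxs

Each pair mirrors across the alphabet (c↔x, r↔i, a↔z): positions sum to 25. This is the alphabet-reversal cipher (Atbash): a becomes z, b becomes y, etc.
Applying it to match: m↔n, a↔z, t↔g, c↔x, h↔s.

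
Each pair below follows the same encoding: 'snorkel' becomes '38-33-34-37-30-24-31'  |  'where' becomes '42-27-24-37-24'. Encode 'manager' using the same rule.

32-20-33-20-26-24-37

s is letter #19 and maps to 38: an offset of 19. The number is (letter's place in the alphabet, a=1) + 19.
For manager: m=13→32, a=1→20, n=14→33, a=1→20, g=7→26, e=5→24, r=18→37.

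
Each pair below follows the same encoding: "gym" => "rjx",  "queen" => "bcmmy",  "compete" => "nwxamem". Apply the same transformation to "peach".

amins

The shift depends on letter class: consonant g→r is +11, but vowel u→c is +8. Two shifts are in play — +8 for a/e/i/o/u, +11 for every other letter.
Applying it to peach: p(cons)+11=a, e(vowel)+8=m, a(vowel)+8=i, c(cons)+11=n, h(cons)+11=s.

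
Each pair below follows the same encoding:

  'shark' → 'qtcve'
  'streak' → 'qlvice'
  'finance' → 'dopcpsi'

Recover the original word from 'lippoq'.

tennis

s(18)→q(16) and h(7)→t(19) fit y≡21x+2 (mod 26); the inverse of 21 mod 26 is 5. Each letter's alphabet position (a=0..z=25) is mapped through 21·x+2 mod 26 — an affine cipher.
Reversing it on lippoq: l(11)→5·(11−2)≡19=t; i(8)→5·(8−2)≡4=e; p(15)→5·(15−2)≡13=n; p(15)→5·(15−2)≡13=n; o(14)→5·(14−2)≡8=i; q(16)→5·(16−2)≡18=s (all mod 26).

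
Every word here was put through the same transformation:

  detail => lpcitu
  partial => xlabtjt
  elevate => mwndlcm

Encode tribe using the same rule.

bcrjp

Shifts by position in detail: pos 0: d→l (+8), pos 1: e→p (+11), pos 2: t→c (+9), pos 3: a→i (+8), pos 4: i→t (+11), pos 5: l→u (+9) — repeating every 3. It's a Vigenère-style cipher with numeric key [8,11,9]: position i shifts by key[i mod 3].
On tribe: t+8=b, r+11=c, i+9=r, b+8=j, e+11=p.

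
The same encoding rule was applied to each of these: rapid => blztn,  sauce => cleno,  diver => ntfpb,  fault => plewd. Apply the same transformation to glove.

qwygo

A repeating key of period 2 is used — shifts +10, +11 over and over.
For glove: g+10=q, l+11=w, o+10=y, v+11=g, e+10=o.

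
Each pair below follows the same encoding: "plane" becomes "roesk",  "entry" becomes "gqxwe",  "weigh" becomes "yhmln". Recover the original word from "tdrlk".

range

In plane: p→r is +2, l→o is +3, a→e is +4, n→s is +5 — the shift increases by 1 each position. Each letter shifts forward by (position + 2), i.e. 2, 3, 4, … — the shift grows by one for each successive letter.
Decoding tdrlk: t−2=r, d−3=a, r−4=n, l−5=g, k−6=e.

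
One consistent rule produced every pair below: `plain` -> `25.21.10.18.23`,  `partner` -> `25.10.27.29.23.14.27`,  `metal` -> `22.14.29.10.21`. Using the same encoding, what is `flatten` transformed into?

p is letter #16 and maps to 25: an offset of 9. Letters become their 1-based position plus 9 (so a→10, b→11, …).
On flatten: f=6→15, l=12→21, a=1→10, t=20→29, t=20→29, e=5→14, n=14→23.

15.21.10.29.29.14.23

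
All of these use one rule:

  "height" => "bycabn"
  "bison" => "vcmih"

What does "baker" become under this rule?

vueyl

This is a Caesar cipher with shift 20.
For baker: b+20=v, a+20=u, k+20=e, e+20=y, r+20=l.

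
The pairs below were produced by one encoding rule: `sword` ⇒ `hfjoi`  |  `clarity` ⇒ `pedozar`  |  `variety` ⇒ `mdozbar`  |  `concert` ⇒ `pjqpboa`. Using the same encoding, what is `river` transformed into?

s(18)→h(7) and w(22)→f(5) fit y≡19x+3 (mod 26); the inverse of 19 mod 26 is 11. Each letter's alphabet position (a=0..z=25) is mapped through 19·x+3 mod 26 — an affine cipher.
For river: r(17)→19·17+3≡14=o; i(8)→19·8+3≡25=z; v(21)→19·21+3≡12=m; e(4)→19·4+3≡1=b; r(17)→19·17+3≡14=o (all mod 26).

ozmbo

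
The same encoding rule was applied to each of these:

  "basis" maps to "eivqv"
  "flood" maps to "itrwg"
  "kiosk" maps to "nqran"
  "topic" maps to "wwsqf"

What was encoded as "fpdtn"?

chalk

Shifts by position in basis: pos 0: b→e (+3), pos 1: a→i (+8), pos 2: s→v (+3), pos 3: i→q (+8) — repeating every 2. A repeating key of period 2 is used — shifts +3, +8 over and over.
Undoing it on fpdtn: f−3=c, p−8=h, d−3=a, t−8=l, n−3=k.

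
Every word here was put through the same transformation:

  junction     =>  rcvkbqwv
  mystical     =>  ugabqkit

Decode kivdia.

canvas

Compare letters: j→r is +8, u→c is +8, n→v is +8 — a constant shift. This is a Caesar cipher with shift 8.
Undoing it on kivdia: k−8=c, i−8=a, v−8=n, d−8=v, i−8=a, a−8=s.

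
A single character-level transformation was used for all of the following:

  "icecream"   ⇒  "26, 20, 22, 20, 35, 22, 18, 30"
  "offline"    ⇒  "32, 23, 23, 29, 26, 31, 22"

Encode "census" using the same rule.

Letters become their 1-based position plus 17 (so a→18, b→19, …).
For census: c=3→20, e=5→22, n=14→31, s=19→36, u=21→38, s=19→36.

20, 22, 31, 36, 38, 36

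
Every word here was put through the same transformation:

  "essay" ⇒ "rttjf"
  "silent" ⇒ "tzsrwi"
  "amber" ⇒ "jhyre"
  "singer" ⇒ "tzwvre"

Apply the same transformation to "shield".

tkzrsc

This is an affine cipher: with a=0,…,z=25, each position x becomes (15x+9) mod 26.
On shield: s(18)→15·18+9≡19=t; h(7)→15·7+9≡10=k; i(8)→15·8+9≡25=z; e(4)→15·4+9≡17=r; l(11)→15·11+9≡18=s; d(3)→15·3+9≡2=c (all mod 26).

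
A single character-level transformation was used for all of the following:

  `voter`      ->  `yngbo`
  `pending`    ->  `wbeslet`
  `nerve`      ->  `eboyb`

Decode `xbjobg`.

This is an affine cipher: with a=0,…,z=25, each position x becomes (9x+17) mod 26.
Decoding xbjobg: x(23)→3·(23−17)≡18=s; b(1)→3·(1−17)≡4=e; j(9)→3·(9−17)≡2=c; o(14)→3·(14−17)≡17=r; b(1)→3·(1−17)≡4=e; g(6)→3·(6−17)≡19=t (all mod 26).

secret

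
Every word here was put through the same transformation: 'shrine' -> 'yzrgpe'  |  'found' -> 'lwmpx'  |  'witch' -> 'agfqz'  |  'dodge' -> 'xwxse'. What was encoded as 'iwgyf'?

s(18)→y(24) and h(7)→z(25) fit y≡7x+2 (mod 26); the inverse of 7 mod 26 is 15. This is an affine cipher: with a=0,…,z=25, each position x becomes (7x+2) mod 26.
Reversing it on iwgyf: i(8)→15·(8−2)≡12=m; w(22)→15·(22−2)≡14=o; g(6)→15·(6−2)≡8=i; y(24)→15·(24−2)≡18=s; f(5)→15·(5−2)≡19=t (all mod 26).

moist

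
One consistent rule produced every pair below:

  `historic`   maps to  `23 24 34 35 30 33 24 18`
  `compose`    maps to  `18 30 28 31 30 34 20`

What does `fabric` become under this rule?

h is letter #8 and maps to 23: an offset of 15. Each letter is replaced by its alphabet position (a=1..z=26) + 15.
On fabric: f=6→21, a=1→16, b=2→17, r=18→33, i=9→24, c=3→18.

21 16 17 33 24 18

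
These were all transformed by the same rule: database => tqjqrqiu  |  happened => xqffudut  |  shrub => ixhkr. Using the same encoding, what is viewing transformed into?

Compare letters: d→t is +16, a→q is +16, t→j is +16 — a constant shift. It's a constant shift of +16 (ROT16).
For viewing: v+16=l, i+16=y, e+16=u, w+16=m, i+16=y, n+16=d, g+16=w.

lyumydw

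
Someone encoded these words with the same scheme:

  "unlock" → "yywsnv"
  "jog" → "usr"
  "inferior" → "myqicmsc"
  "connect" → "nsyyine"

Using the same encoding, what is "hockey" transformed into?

ssnvij

The shift depends on letter class: consonant n→y is +11, but vowel u→y is +4. Two shifts are in play — +4 for a/e/i/o/u, +11 for every other letter.
For hockey: h(cons)+11=s, o(vowel)+4=s, c(cons)+11=n, k(cons)+11=v, e(vowel)+4=i, y(cons)+11=j.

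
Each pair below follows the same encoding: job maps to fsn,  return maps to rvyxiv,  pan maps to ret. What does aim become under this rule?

The output letters match the input read backwards, each shifted +4: job reversed is boj. Two steps: reverse the string, then apply a Caesar shift of +4.
On aim: reverse → mia; then shift: m+4=q, i+4=m, a+4=e.

qme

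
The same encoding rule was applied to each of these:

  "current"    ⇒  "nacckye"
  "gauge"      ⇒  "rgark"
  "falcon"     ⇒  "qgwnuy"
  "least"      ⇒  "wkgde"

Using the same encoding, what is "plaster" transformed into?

The shift depends on letter class: consonant c→n is +11, but vowel u→a is +6. Vowels shift forward by 6 and consonants shift forward by 11.
For plaster: p(cons)+11=a, l(cons)+11=w, a(vowel)+6=g, s(cons)+11=d, t(cons)+11=e, e(vowel)+6=k, r(cons)+11=c.

awgdekc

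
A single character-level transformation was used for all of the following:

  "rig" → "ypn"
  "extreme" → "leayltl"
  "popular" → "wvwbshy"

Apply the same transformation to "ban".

ihu

Compare letters: r→y is +7, i→p is +7, g→n is +7 — a constant shift. Every letter moves 7 places later in the alphabet, wrapping around z→a.
Applying it to ban: b+7=i, a+7=h, n+7=u.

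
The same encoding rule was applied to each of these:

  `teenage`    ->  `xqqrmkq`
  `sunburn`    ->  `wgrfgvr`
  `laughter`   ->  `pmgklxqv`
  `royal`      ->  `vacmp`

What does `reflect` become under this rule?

The rule splits by letter class: vowels +12, consonants +4.
On reflect: r(cons)+4=v, e(vowel)+12=q, f(cons)+4=j, l(cons)+4=p, e(vowel)+12=q, c(cons)+4=g, t(cons)+4=x.

vqjpqgx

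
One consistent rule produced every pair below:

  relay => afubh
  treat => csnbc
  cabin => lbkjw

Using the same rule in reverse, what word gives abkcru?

rabbit

Shifts by position in relay: pos 0: r→a (+9), pos 1: e→f (+1), pos 2: l→u (+9), pos 3: a→b (+1) — repeating every 2. It's a Vigenère-style cipher with numeric key [9,1]: position i shifts by key[i mod 2].
Undoing it on abkcru: a−9=r, b−1=a, k−9=b, c−1=b, r−9=i, u−1=t.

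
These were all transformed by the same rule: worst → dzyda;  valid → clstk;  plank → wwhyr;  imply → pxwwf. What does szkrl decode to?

lodge

Shifts by position in worst: pos 0: w→d (+7), pos 1: o→z (+11), pos 2: r→y (+7), pos 3: s→d (+11) — repeating every 2. The shifts repeat in a cycle of length 2: positions 0,1,… shift by +7, +11, then the pattern repeats.
Decoding szkrl: s−7=l, z−11=o, k−7=d, r−11=g, l−7=e.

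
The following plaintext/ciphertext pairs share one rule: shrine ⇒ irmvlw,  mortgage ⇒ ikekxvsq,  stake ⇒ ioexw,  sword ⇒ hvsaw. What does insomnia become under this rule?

emrqswrm

The output letters match the input read backwards, each shifted +4: shrine reversed is enirhs. Two steps: reverse the string, then apply a Caesar shift of +4.
For insomnia: reverse → ainmosni; then shift: a+4=e, i+4=m, n+4=r, m+4=q, o+4=s, s+4=w, n+4=r, i+4=m.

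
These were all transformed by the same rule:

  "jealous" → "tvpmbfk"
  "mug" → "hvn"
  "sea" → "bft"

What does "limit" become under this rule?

ujnjm

The output letters match the input read backwards, each shifted +1: jealous reversed is suolaej. Read the word backwards and shift each letter +1.
Applying it to limit: reverse → timil; then shift: t+1=u, i+1=j, m+1=n, i+1=j, l+1=m.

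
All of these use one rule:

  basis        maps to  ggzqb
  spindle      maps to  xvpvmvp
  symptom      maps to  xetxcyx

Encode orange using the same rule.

In basis: b→g is +5, a→g is +6, s→z is +7, i→q is +8 — the shift increases by 1 each position. Each letter shifts forward by (position + 5), i.e. 5, 6, 7, … — the shift grows by one for each successive letter.
On orange: o+5=t, r+6=x, a+7=h, n+8=v, g+9=p, e+10=o.

txhvpo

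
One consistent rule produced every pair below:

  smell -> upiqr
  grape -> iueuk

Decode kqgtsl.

Letter i (0-indexed) is shifted by i+2, so successive shifts are 2, 3, 4, ….
Undoing it on kqgtsl: k−2=i, q−3=n, g−4=c, t−5=o, s−6=m, l−7=e.

income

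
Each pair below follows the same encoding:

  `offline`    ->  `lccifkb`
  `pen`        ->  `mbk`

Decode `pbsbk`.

seven

Each letter is shifted forward by 23 in the alphabet (a Caesar shift of +23).
Decoding pbsbk: p−23=s, b−23=e, s−23=v, b−23=e, k−23=n.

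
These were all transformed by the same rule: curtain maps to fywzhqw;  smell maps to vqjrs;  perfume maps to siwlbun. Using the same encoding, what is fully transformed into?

iyqrf

In curtain: c→f is +3, u→y is +4, r→w is +5, t→z is +6 — the shift increases by 1 each position. The shift increases by 1 at each position, starting from +3: 3, 4, 5, ….
Applying it to fully: f+3=i, u+4=y, l+5=q, l+6=r, y+7=f.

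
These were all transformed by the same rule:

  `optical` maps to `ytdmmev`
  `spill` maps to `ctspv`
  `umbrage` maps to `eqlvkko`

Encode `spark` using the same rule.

ctkvu

The shifts repeat in a cycle of length 2: positions 0,1,… shift by +10, +4, then the pattern repeats.
Applying it to spark: s+10=c, p+4=t, a+10=k, r+4=v, k+10=u.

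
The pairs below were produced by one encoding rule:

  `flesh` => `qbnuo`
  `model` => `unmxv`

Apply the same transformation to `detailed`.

mnurjcnm

The output letters match the input read backwards, each shifted +9: flesh reversed is hself. Two steps: reverse the string, then apply a Caesar shift of +9.
Applying it to detailed: reverse → deliated; then shift: d+9=m, e+9=n, l+9=u, i+9=r, a+9=j, t+9=c, e+9=n, d+9=m.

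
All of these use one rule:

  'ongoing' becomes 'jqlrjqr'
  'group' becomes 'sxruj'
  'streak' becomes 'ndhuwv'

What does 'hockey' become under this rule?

The word is reversed, then every letter is shifted forward by 3.
Applying it to hockey: reverse → yekcoh; then shift: y+3=b, e+3=h, k+3=n, c+3=f, o+3=r, h+3=k.

bhnfrk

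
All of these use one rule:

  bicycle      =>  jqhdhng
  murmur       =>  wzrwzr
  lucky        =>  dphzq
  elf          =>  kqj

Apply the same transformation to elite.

jynqj

The output letters match the input read backwards, each shifted +5: bicycle reversed is elcycib. The word is reversed, then every letter is shifted forward by 5.
For elite: reverse → etile; then shift: e+5=j, t+5=y, i+5=n, l+5=q, e+5=j.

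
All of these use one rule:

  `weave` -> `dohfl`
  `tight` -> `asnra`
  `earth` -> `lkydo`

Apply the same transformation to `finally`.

msuksvf

Shifts by position in weave: pos 0: w→d (+7), pos 1: e→o (+10), pos 2: a→h (+7), pos 3: v→f (+10) — repeating every 2. The shifts repeat in a cycle of length 2: positions 0,1,… shift by +7, +10, then the pattern repeats.
For finally: f+7=m, i+10=s, n+7=u, a+10=k, l+7=s, l+10=v, y+7=f.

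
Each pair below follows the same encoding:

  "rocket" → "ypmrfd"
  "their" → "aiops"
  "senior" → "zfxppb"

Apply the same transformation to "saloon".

It's a Vigenère-style cipher with numeric key [7,1,10]: position i shifts by key[i mod 3].
Applying it to saloon: s+7=z, a+1=b, l+10=v, o+7=v, o+1=p, n+10=x.

zbvvpx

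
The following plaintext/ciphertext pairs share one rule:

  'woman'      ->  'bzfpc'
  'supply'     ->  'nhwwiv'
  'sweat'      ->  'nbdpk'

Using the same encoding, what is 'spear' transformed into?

This is an affine cipher: with a=0,…,z=25, each position x becomes (23x+15) mod 26.
Applying it to spear: s(18)→23·18+15≡13=n; p(15)→23·15+15≡22=w; e(4)→23·4+15≡3=d; a(0)→23·0+15≡15=p; r(17)→23·17+15≡16=q (all mod 26).

nwdpq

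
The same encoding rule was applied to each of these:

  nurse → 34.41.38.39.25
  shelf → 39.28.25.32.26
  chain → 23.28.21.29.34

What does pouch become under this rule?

n is letter #14 and maps to 34: an offset of 20. Each letter is replaced by its alphabet position (a=1..z=26) + 20.
Applying it to pouch: p=16→36, o=15→35, u=21→41, c=3→23, h=8→28.

36.35.41.23.28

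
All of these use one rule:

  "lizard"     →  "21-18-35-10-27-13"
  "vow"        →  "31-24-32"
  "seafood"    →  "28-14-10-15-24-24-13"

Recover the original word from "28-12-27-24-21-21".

l is letter #12 and maps to 21: an offset of 9. Each letter is replaced by its alphabet position (a=1..z=26) + 9.
Undoing it on 28-12-27-24-21-21: 28→(28−9)÷1=19=s, 12→(12−9)÷1=3=c, 27→(27−9)÷1=18=r, 24→(24−9)÷1=15=o, 21→(21−9)÷1=12=l, 21→(21−9)÷1=12=l.

scroll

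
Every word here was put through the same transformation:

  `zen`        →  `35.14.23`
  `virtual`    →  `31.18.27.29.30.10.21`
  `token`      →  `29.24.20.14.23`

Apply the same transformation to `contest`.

12.24.23.29.14.28.29

Each letter is replaced by its alphabet position (a=1..z=26) + 9.
Applying it to contest: c=3→12, o=15→24, n=14→23, t=20→29, e=5→14, s=19→28, t=20→29.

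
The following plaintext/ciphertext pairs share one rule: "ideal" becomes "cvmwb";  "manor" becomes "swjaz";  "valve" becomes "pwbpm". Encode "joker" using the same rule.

takmz

This is an affine cipher: with a=0,…,z=25, each position x becomes (17x+22) mod 26.
For joker: j(9)→17·9+22≡19=t; o(14)→17·14+22≡0=a; k(10)→17·10+22≡10=k; e(4)→17·4+22≡12=m; r(17)→17·17+22≡25=z (all mod 26).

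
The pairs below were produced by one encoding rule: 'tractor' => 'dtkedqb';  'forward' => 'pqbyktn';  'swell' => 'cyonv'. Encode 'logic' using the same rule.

vqqkm

A repeating key of period 2 is used — shifts +10, +2 over and over.
Applying it to logic: l+10=v, o+2=q, g+10=q, i+2=k, c+10=m.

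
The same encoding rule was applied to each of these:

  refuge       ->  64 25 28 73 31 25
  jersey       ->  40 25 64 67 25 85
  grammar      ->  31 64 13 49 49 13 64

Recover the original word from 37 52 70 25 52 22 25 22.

The formula is n = 3×(alphabet index, a=1) + 10.
Undoing it on 37 52 70 25 52 22 25 22: 37→(37−10)÷3=9=i, 52→(52−10)÷3=14=n, 70→(70−10)÷3=20=t, 25→(25−10)÷3=5=e, 52→(52−10)÷3=14=n, 22→(22−10)÷3=4=d, 25→(25−10)÷3=5=e, 22→(22−10)÷3=4=d.

intended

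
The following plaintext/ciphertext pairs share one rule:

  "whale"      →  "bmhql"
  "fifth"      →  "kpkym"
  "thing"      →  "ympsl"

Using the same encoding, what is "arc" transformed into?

Two shifts are in play — +7 for a/e/i/o/u, +5 for every other letter.
On arc: a(vowel)+7=h, r(cons)+5=w, c(cons)+5=h.

hwh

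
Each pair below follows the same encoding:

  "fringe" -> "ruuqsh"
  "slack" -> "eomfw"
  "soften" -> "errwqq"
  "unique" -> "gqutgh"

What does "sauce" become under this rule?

Shifts by position in fringe: pos 0: f→r (+12), pos 1: r→u (+3), pos 2: i→u (+12), pos 3: n→q (+3) — repeating every 2. The shifts repeat in a cycle of length 2: positions 0,1,… shift by +12, +3, then the pattern repeats.
For sauce: s+12=e, a+3=d, u+12=g, c+3=f, e+12=q.

edgfq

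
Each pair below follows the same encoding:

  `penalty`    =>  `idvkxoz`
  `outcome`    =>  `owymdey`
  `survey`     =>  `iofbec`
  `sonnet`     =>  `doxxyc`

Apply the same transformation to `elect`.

The output letters match the input read backwards, each shifted +10: penalty reversed is ytlanep. Two steps: reverse the string, then apply a Caesar shift of +10.
Applying it to elect: reverse → tcele; then shift: t+10=d, c+10=m, e+10=o, l+10=v, e+10=o.

dmovo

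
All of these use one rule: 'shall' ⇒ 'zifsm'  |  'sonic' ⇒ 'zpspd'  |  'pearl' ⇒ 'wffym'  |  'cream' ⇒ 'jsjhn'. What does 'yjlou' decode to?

right

It's a Vigenère-style cipher with numeric key [7,1,5]: position i shifts by key[i mod 3].
Decoding yjlou: y−7=r, j−1=i, l−5=g, o−7=h, u−1=t.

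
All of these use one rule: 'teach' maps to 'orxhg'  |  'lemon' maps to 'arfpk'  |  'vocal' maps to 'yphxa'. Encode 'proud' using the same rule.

ueptm

t(19)→o(14) and e(4)→r(17) fit y≡5x+23 (mod 26); the inverse of 5 mod 26 is 21. Treating letters as 0–25, the rule is x ↦ 5x + 23 (mod 26).
For proud: p(15)→5·15+23≡20=u; r(17)→5·17+23≡4=e; o(14)→5·14+23≡15=p; u(20)→5·20+23≡19=t; d(3)→5·3+23≡12=m (all mod 26).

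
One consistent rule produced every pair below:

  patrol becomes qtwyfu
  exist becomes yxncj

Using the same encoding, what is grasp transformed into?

uxfwl

The output letters match the input read backwards, each shifted +5: patrol reversed is lortap. The word is reversed, then every letter is shifted forward by 5.
On grasp: reverse → psarg; then shift: p+5=u, s+5=x, a+5=f, r+5=w, g+5=l.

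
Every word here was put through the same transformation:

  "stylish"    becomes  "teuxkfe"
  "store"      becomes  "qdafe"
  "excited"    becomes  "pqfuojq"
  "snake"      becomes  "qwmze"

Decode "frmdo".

The output letters match the input read backwards, each shifted +12: stylish reversed is hsilyts. The word is reversed, then every letter is shifted forward by 12.
Reversing it on frmdo: shift back: f−12=t, r−12=f, m−12=a, d−12=r, o−12=c → tfarc; then reverse → craft.

craft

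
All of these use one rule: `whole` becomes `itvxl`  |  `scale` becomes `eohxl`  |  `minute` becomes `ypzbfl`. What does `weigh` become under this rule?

The shift depends on letter class: consonant w→i is +12, but vowel o→v is +7. Two shifts are in play — +7 for a/e/i/o/u, +12 for every other letter.
On weigh: w(cons)+12=i, e(vowel)+7=l, i(vowel)+7=p, g(cons)+12=s, h(cons)+12=t.

ilpst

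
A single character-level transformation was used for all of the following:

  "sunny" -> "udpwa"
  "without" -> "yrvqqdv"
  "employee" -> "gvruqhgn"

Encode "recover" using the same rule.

Shifts by position in sunny: pos 0: s→u (+2), pos 1: u→d (+9), pos 2: n→p (+2), pos 3: n→w (+9) — repeating every 2. The shifts repeat in a cycle of length 2: positions 0,1,… shift by +2, +9, then the pattern repeats.
On recover: r+2=t, e+9=n, c+2=e, o+9=x, v+2=x, e+9=n, r+2=t.

tnexxnt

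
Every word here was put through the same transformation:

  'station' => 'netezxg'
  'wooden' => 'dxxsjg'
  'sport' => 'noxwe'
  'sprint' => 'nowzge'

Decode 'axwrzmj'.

s(18)→n(13) and t(19)→e(4) fit y≡17x+19 (mod 26); the inverse of 17 mod 26 is 23. Treating letters as 0–25, the rule is x ↦ 17x + 19 (mod 26).
Decoding axwrzmj: a(0)→23·(0−19)≡5=f; x(23)→23·(23−19)≡14=o; w(22)→23·(22−19)≡17=r; r(17)→23·(17−19)≡6=g; z(25)→23·(25−19)≡8=i; m(12)→23·(12−19)≡21=v; j(9)→23·(9−19)≡4=e (all mod 26).

forgive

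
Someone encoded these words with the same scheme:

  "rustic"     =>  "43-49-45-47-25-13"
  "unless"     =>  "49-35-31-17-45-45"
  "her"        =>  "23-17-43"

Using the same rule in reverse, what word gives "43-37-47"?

r(#18)→43 and u(#21)→49: differences scale by 2, so n = 2·pos + 7. The formula is n = 2×(alphabet index, a=1) + 7.
Undoing it on 43-37-47: 43→(43−7)÷2=18=r, 37→(37−7)÷2=15=o, 47→(47−7)÷2=20=t.

rot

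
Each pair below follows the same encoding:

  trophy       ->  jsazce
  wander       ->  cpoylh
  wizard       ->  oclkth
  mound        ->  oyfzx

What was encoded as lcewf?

The output letters match the input read backwards, each shifted +11: trophy reversed is yhport. The word is reversed, then every letter is shifted forward by 11.
Undoing it on lcewf: shift back: l−11=a, c−11=r, e−11=t, w−11=l, f−11=u → artlu; then reverse → ultra.

ultra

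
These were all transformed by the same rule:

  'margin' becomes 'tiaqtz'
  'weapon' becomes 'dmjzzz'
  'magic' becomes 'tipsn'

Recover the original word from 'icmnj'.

buddy

In margin: m→t is +7, a→i is +8, r→a is +9, g→q is +10 — the shift increases by 1 each position. Each letter shifts forward by (position + 7), i.e. 7, 8, 9, … — the shift grows by one for each successive letter.
Reversing it on icmnj: i−7=b, c−8=u, m−9=d, n−10=d, j−11=y.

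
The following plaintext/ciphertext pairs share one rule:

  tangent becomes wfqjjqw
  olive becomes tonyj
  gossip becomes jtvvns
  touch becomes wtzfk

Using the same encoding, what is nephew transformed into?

The rule splits by letter class: vowels +5, consonants +3.
On nephew: n(cons)+3=q, e(vowel)+5=j, p(cons)+3=s, h(cons)+3=k, e(vowel)+5=j, w(cons)+3=z.

qjskjz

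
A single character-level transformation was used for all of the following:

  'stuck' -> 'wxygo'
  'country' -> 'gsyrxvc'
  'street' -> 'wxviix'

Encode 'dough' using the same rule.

hsykl

Compare letters: s→w is +4, t→x is +4, u→y is +4 — a constant shift. Each letter is shifted forward by 4 in the alphabet (a Caesar shift of +4).
Applying it to dough: d+4=h, o+4=s, u+4=y, g+4=k, h+4=l.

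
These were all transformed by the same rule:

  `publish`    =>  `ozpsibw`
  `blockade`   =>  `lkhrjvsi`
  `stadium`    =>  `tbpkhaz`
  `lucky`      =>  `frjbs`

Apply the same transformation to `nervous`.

zbvcylu

The output letters match the input read backwards, each shifted +7: publish reversed is hsilbup. Read the word backwards and shift each letter +7.
For nervous: reverse → suovren; then shift: s+7=z, u+7=b, o+7=v, v+7=c, r+7=y, e+7=l, n+7=u.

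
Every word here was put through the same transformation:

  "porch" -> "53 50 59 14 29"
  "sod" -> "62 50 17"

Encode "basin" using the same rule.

p(#16)→53 and o(#15)→50: differences scale by 3, so n = 3·pos + 5. The formula is n = 3×(alphabet index, a=1) + 5.
On basin: b=2→11, a=1→8, s=19→62, i=9→32, n=14→47.

11 8 62 32 47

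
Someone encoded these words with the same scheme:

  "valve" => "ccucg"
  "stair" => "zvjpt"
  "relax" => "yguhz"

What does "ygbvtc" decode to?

Shifts by position in valve: pos 0: v→c (+7), pos 1: a→c (+2), pos 2: l→u (+9), pos 3: v→c (+7), pos 4: e→g (+2) — repeating every 3. It's a Vigenère-style cipher with numeric key [7,2,9]: position i shifts by key[i mod 3].
Decoding ygbvtc: y−7=r, g−2=e, b−9=s, v−7=o, t−2=r, c−9=t.

resort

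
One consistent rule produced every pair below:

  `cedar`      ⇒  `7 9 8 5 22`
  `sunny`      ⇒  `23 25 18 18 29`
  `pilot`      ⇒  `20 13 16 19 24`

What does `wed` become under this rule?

27 9 8

The number is (letter's place in the alphabet, a=1) + 4.
For wed: w=23→27, e=5→9, d=4→8.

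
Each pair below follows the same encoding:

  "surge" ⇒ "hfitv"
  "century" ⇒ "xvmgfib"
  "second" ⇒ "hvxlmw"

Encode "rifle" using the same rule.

iruov

Each letter is replaced by its mirror in the alphabet: a↔z, b↔y, c↔x, and so on (the Atbash cipher).
On rifle: r↔i, i↔r, f↔u, l↔o, e↔v.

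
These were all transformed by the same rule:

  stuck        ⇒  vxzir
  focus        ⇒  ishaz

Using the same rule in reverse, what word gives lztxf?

In stuck: s→v is +3, t→x is +4, u→z is +5, c→i is +6 — the shift increases by 1 each position. Letter i (0-indexed) is shifted by i+3, so successive shifts are 3, 4, 5, ….
Decoding lztxf: l−3=i, z−4=v, t−5=o, x−6=r, f−7=y.

ivory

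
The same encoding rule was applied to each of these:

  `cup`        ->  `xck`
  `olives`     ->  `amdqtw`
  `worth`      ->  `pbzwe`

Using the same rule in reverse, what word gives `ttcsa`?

The output letters match the input read backwards, each shifted +8: cup reversed is puc. Two steps: reverse the string, then apply a Caesar shift of +8.
Decoding ttcsa: shift back: t−8=l, t−8=l, c−8=u, s−8=k, a−8=s → lluks; then reverse → skull.

skull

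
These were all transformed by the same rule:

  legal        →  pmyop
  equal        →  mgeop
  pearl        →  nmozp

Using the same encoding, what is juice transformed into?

dekam

l(11)→p(15) and e(4)→m(12) fit y≡19x+14 (mod 26); the inverse of 19 mod 26 is 11. This is an affine cipher: with a=0,…,z=25, each position x becomes (19x+14) mod 26.
On juice: j(9)→19·9+14≡3=d; u(20)→19·20+14≡4=e; i(8)→19·8+14≡10=k; c(2)→19·2+14≡0=a; e(4)→19·4+14≡12=m (all mod 26).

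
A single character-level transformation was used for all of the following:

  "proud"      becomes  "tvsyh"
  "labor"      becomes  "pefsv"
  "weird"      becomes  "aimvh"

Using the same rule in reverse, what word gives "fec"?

bay

Each letter is shifted forward by 4 in the alphabet (a Caesar shift of +4).
Decoding fec: f−4=b, e−4=a, c−4=y.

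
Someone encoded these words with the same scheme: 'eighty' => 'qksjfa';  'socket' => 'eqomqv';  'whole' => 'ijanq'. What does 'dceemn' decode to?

rascal

Shifts by position in eighty: pos 0: e→q (+12), pos 1: i→k (+2), pos 2: g→s (+12), pos 3: h→j (+2) — repeating every 2. A repeating key of period 2 is used — shifts +12, +2 over and over.
Reversing it on dceemn: d−12=r, c−2=a, e−12=s, e−2=c, m−12=a, n−2=l.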